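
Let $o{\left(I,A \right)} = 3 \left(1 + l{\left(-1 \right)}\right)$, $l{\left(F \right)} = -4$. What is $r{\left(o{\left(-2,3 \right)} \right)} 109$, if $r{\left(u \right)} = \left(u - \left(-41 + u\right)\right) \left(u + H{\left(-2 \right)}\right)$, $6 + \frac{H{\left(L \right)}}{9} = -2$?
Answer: $-361989$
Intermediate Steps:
$o{\left(I,A \right)} = -9$ ($o{\left(I,A \right)} = 3 \left(1 - 4\right) = 3 \left(-3\right) = -9$)
$H{\left(L \right)} = -72$ ($H{\left(L \right)} = -54 + 9 \left(-2\right) = -54 - 18 = -72$)
$r{\left(u \right)} = -2952 + 41 u$ ($r{\left(u \right)} = \left(u - \left(-41 + u\right)\right) \left(u - 72\right) = 41 \left(-72 + u\right) = -2952 + 41 u$)
$r{\left(o{\left(-2,3 \right)} \right)} 109 = \left(-2952 + 41 \left(-9\right)\right) 109 = \left(-2952 - 369\right) 109 = \left(-3321\right) 109 = -361989$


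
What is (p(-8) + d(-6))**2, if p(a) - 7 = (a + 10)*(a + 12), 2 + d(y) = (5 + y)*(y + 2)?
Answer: 289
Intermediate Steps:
d(y) = -2 + (2 + y)*(5 + y) (d(y) = -2 + (5 + y)*(y + 2) = -2 + (5 + y)*(2 + y) = -2 + (2 + y)*(5 + y))
p(a) = 7 + (10 + a)*(12 + a) (p(a) = 7 + (a + 10)*(a + 12) = 7 + (10 + a)*(12 + a))
(p(-8) + d(-6))**2 = ((127 + (-8)**2 + 22*(-8)) + (8 + (-6)**2 + 7*(-6)))**2 = ((127 + 64 - 176) + (8 + 36 - 42))**2 = (15 + 2)**2 = 17**2 = 289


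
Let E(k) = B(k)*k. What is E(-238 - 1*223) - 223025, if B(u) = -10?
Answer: -218415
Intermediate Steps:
E(k) = -10*k
E(-238 - 1*223) - 223025 = -10*(-238 - 1*223) - 223025 = -10*(-238 - 223) - 223025 = -10*(-461) - 223025 = 4610 - 223025 = -218415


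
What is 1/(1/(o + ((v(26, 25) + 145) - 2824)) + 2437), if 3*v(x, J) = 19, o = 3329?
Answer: 1969/4798456 ≈ 0.00041034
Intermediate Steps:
v(x, J) = 19/3 (v(x, J) = (⅓)*19 = 19/3)
1/(1/(o + ((v(26, 25) + 145) - 2824)) + 2437) = 1/(1/(3329 + ((19/3 + 145) - 2824)) + 2437) = 1/(1/(3329 + (454/3 - 2824)) + 2437) = 1/(1/(3329 - 8018/3) + 2437) = 1/(1/(1969/3) + 2437) = 1/(3/1969 + 2437) = 1/(4798456/1969) = 1969/4798456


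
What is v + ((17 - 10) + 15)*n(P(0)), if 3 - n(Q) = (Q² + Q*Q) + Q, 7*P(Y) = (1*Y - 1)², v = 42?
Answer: 5094/49 ≈ 103.96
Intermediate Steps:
P(Y) = (-1 + Y)²/7 (P(Y) = (1*Y - 1)²/7 = (Y - 1)²/7 = (-1 + Y)²/7)
n(Q) = 3 - Q - 2*Q² (n(Q) = 3 - ((Q² + Q*Q) + Q) = 3 - ((Q² + Q²) + Q) = 3 - (2*Q² + Q) = 3 - (Q + 2*Q²) = 3 + (-Q - 2*Q²) = 3 - Q - 2*Q²)
v + ((17 - 10) + 15)*n(P(0)) = 42 + ((17 - 10) + 15)*(3 - (-1 + 0)²/7 - 2*(-1 + 0)⁴/49) = 42 + (7 + 15)*(3 - (-1)²/7 - 2*((⅐)*(-1)²)²) = 42 + 22*(3 - 1/7 - 2*((⅐)*1)²) = 42 + 22*(3 - 1*⅐ - 2*(⅐)²) = 42 + 22*(3 - ⅐ - 2*1/49) = 42 + 22*(3 - ⅐ - 2/49) = 42 + 22*(138/49) = 42 + 3036/49 = 5094/49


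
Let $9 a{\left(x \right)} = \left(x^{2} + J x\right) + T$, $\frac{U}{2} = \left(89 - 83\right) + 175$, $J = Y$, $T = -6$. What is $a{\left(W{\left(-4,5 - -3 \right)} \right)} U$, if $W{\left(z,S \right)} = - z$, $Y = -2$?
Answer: $\frac{724}{9} \approx 80.444$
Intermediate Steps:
$J = -2$
$U = 362$ ($U = 2 \left(\left(89 - 83\right) + 175\right) = 2 \left(6 + 175\right) = 2 \cdot 181 = 362$)
$a{\left(x \right)} = - \frac{2}{3} - \frac{2 x}{9} + \frac{x^{2}}{9}$ ($a{\left(x \right)} = \frac{\left(x^{2} - 2 x\right) - 6}{9} = \frac{-6 + x^{2} - 2 x}{9} = - \frac{2}{3} - \frac{2 x}{9} + \frac{x^{2}}{9}$)
$a{\left(W{\left(-4,5 - -3 \right)} \right)} U = \left(- \frac{2}{3} - \frac{2 \left(\left(-1\right) \left(-4\right)\right)}{9} + \frac{\left(\left(-1\right) \left(-4\right)\right)^{2}}{9}\right) 362 = \left(- \frac{2}{3} - \frac{8}{9} + \frac{4^{2}}{9}\right) 362 = \left(- \frac{2}{3} - \frac{8}{9} + \frac{1}{9} \cdot 16\right) 362 = \left(- \frac{2}{3} - \frac{8}{9} + \frac{16}{9}\right) 362 = \frac{2}{9} \cdot 362 = \frac{724}{9}$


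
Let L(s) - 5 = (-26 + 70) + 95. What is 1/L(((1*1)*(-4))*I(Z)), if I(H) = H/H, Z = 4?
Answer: 1/144 ≈ 0.0069444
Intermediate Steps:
I(H) = 1
L(s) = 144 (L(s) = 5 + ((-26 + 70) + 95) = 5 + (44 + 95) = 5 + 139 = 144)
1/L(((1*1)*(-4))*I(Z)) = 1/144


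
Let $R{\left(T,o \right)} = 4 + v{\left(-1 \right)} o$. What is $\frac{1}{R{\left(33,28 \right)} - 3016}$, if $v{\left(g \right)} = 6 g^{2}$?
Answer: $- \frac{1}{2844} \approx -0.00035162$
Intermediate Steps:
$R{\left(T,o \right)} = 4 + 6 o$ ($R{\left(T,o \right)} = 4 + 6 \left(-1\right)^{2} o = 4 + 6 \cdot 1 o = 4 + 6 o$)
$\frac{1}{R{\left(33,28 \right)} - 3016} = \frac{1}{\left(4 + 6 \cdot 28\right) - 3016} = \frac{1}{\left(4 + 168\right) - 3016} = \frac{1}{172 - 3016} = \frac{1}{-2844} = - \frac{1}{2844}$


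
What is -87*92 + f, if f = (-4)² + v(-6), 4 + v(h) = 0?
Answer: -7992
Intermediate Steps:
v(h) = -4 (v(h) = -4 + 0 = -4)
f = 12 (f = (-4)² - 4 = 16 - 4 = 12)
-87*92 + f = -87*92 + 12 = -8004 + 12 = -7992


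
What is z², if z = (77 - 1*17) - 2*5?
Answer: 2500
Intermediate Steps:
z = 50 (z = (77 - 17) - 1*10 = 60 - 10 = 50)
z² = 50² = 2500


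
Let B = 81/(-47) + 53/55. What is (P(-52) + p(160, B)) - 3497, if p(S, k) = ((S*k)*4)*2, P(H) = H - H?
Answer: -2310733/517 ≈ -4469.5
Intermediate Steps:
P(H) = 0
B = -1964/2585 (B = 81*(-1/47) + 53*(1/55) = -81/47 + 53/55 = -1964/2585 ≈ -0.75977)
p(S, k) = 8*S*k (p(S, k) = (4*S*k)*2 = 8*S*k)
(P(-52) + p(160, B)) - 3497 = (0 + 8*160*(-1964/2585)) - 3497 = (0 - 502784/517) - 3497 = -502784/517 - 3497 = -2310733/517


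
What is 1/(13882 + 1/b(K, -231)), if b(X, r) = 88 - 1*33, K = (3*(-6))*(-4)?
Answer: 55/763511 ≈ 7.2036e-5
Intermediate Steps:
K = 72 (K = -18*(-4) = 72)
b(X, r) = 55 (b(X, r) = 88 - 33 = 55)
1/(13882 + 1/b(K, -231)) = 1/(13882 + 1/55) = 1/(763511/55) = 55/763511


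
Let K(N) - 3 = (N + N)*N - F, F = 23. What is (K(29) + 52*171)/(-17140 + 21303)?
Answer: 10554/4163 ≈ 2.5352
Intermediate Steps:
K(N) = -20 + 2*N**2 (K(N) = 3 + ((N + N)*N - 1*23) = 3 + ((2*N)*N - 23) = 3 + (2*N**2 - 23) = 3 + (-23 + 2*N**2) = -20 + 2*N**2)
(K(29) + 52*171)/(-17140 + 21303) = ((-20 + 2*29**2) + 52*171)/(-17140 + 21303) = ((-20 + 2*841) + 8892)/4163 = ((-20 + 1682) + 8892)*(1/4163) = (1662 + 8892)*(1/4163) = 10554*(1/4163) = 10554/4163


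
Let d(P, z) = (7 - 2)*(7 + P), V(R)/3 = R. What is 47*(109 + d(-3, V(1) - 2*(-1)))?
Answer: 6063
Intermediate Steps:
V(R) = 3*R
d(P, z) = 35 + 5*P (d(P, z) = 5*(7 + P) = 35 + 5*P)
47*(109 + d(-3, V(1) - 2*(-1))) = 47*(109 + (35 + 5*(-3))) = 47*(109 + (35 - 15)) = 47*(109 + 20) = 47*129 = 6063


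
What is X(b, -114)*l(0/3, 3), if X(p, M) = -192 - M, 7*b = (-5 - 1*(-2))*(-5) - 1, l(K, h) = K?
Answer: 0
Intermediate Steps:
b = 2 (b = ((-5 - 1*(-2))*(-5) - 1)/7 = ((-5 + 2)*(-5) - 1)/7 = (-3*(-5) - 1)/7 = (15 - 1)/7 = (⅐)*14 = 2)
X(b, -114)*l(0/3, 3) = (-192 - 1*(-114))*(0/3) = (-192 + 114)*(0*(⅓)) = -78*0 = 0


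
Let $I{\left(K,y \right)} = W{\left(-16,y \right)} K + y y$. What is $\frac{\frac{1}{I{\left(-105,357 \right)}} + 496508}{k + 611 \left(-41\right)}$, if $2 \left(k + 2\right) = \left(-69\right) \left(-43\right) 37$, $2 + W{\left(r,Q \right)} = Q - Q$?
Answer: $\frac{126767429546}{7617795507} \approx 16.641$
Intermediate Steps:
$W{\left(r,Q \right)} = -2$ ($W{\left(r,Q \right)} = -2 + \left(Q - Q\right) = -2 + 0 = -2$)
$I{\left(K,y \right)} = y^{2} - 2 K$ ($I{\left(K,y \right)} = - 2 K + y y = - 2 K + y^{2} = y^{2} - 2 K$)
$k = \frac{109775}{2}$ ($k = -2 + \frac{\left(-69\right) \left(-43\right) 37}{2} = -2 + \frac{2967 \cdot 37}{2} = -2 + \frac{1}{2} \cdot 109779 = -2 + \frac{109779}{2} = \frac{109775}{2} \approx 54888.0$)
$\frac{\frac{1}{I{\left(-105,357 \right)}} + 496508}{k + 611 \left(-41\right)} = \frac{\frac{1}{357^{2} - -210} + 496508}{\frac{109775}{2} + 611 \left(-41\right)} = \frac{\frac{1}{127449 + 210} + 496508}{\frac{109775}{2} - 25051} = \frac{\frac{1}{127659} + 496508}{\frac{59673}{2}} = \left(\frac{1}{127659} + 496508\right) \frac{2}{59673} = \frac{63383714773}{127659} \cdot \frac{2}{59673} = \frac{126767429546}{7617795507}$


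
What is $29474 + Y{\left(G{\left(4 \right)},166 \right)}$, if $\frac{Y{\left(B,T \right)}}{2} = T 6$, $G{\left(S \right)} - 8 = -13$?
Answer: $31466$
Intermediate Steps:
$G{\left(S \right)} = -5$ ($G{\left(S \right)} = 8 - 13 = -5$)
$Y{\left(B,T \right)} = 12 T$ ($Y{\left(B,T \right)} = 2 T 6 = 2 \cdot 6 T = 12 T$)
$29474 + Y{\left(G{\left(4 \right)},166 \right)} = 29474 + 12 \cdot 166 = 29474 + 1992 = 31466$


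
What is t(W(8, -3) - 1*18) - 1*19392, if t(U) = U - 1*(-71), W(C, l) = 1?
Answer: -19338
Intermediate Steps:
t(U) = 71 + U (t(U) = U + 71 = 71 + U)
t(W(8, -3) - 1*18) - 1*19392 = (71 + (1 - 1*18)) - 1*19392 = (71 + (1 - 18)) - 19392 = (71 - 17) - 19392 = 54 - 19392 = -19338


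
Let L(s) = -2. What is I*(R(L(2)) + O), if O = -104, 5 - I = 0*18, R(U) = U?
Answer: -530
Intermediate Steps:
I = 5 (I = 5 - 0*18 = 5 - 1*0 = 5 + 0 = 5)
I*(R(L(2)) + O) = 5*(-2 - 104) = 5*(-106) = -530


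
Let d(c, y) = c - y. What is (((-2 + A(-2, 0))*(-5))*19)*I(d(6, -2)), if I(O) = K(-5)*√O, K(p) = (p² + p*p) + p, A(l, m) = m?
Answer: 17100*√2 ≈ 24183.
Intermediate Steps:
K(p) = p + 2*p² (K(p) = (p² + p²) + p = 2*p² + p = p + 2*p²)
I(O) = 45*√O (I(O) = (-5*(1 + 2*(-5)))*√O = (-5*(1 - 10))*√O = (-5*(-9))*√O = 45*√O)
(((-2 + A(-2, 0))*(-5))*19)*I(d(6, -2)) = (((-2 + 0)*(-5))*19)*(45*√(6 - 1*(-2))) = (-2*(-5)*19)*(45*√(6 + 2)) = (10*19)*(45*√8) = 190*(45*(2*√2)) = 190*(90*√2) = 17100*√2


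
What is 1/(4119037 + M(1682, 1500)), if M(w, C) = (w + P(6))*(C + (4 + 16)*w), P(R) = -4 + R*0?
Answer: 1/63083957 ≈ 1.5852e-8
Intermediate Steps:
P(R) = -4 (P(R) = -4 + 0 = -4)
M(w, C) = (-4 + w)*(C + 20*w) (M(w, C) = (w - 4)*(C + (4 + 16)*w) = (-4 + w)*(C + 20*w))
1/(4119037 + M(1682, 1500)) = 1/(4119037 + (-80*1682 - 4*1500 + 20*1682**2 + 1500*1682)) = 1/(4119037 + (-134560 - 6000 + 20*2829124 + 2523000)) = 1/(4119037 + (-134560 - 6000 + 56582480 + 2523000)) = 1/(4119037 + 58964920) = 1/63083957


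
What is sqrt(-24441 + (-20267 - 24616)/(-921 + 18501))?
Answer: 3*I*sqrt(23316162085)/2930 ≈ 156.34*I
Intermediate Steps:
sqrt(-24441 + (-20267 - 24616)/(-921 + 18501)) = sqrt(-24441 - 44883/17580) = sqrt(-24441 - 44883*1/17580) = sqrt(-24441 - 14961/5860) = sqrt(-143239221/5860) = 3*I*sqrt(23316162085)/2930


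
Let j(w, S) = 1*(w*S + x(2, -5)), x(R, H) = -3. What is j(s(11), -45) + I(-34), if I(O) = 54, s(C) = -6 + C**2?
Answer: -5124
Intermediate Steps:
j(w, S) = -3 + S*w (j(w, S) = 1*(w*S - 3) = 1*(S*w - 3) = 1*(-3 + S*w) = -3 + S*w)
j(s(11), -45) + I(-34) = (-3 - 45*(-6 + 11**2)) + 54 = (-3 - 45*(-6 + 121)) + 54 = (-3 - 45*115) + 54 = (-3 - 5175) + 54 = -5178 + 54 = -5124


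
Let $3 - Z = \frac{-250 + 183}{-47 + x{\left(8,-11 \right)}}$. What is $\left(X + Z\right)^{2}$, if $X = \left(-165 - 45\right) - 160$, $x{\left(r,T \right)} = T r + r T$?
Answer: $\frac{6708920464}{49729} \approx 1.3491 \cdot 10^{5}$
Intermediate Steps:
$x{\left(r,T \right)} = 2 T r$ ($x{\left(r,T \right)} = T r + T r = 2 T r$)
$X = -370$ ($X = -210 - 160 = -370$)
$Z = \frac{602}{223}$ ($Z = 3 - \frac{-250 + 183}{-47 + 2 \left(-11\right) 8} = 3 - - \frac{67}{-47 - 176} = 3 - - \frac{67}{-223} = 3 - \left(-67\right) \left(- \frac{1}{223}\right) = 3 - \frac{67}{223} = \frac{602}{223} \approx 2.6996$)
$\left(X + Z\right)^{2} = \left(-370 + \frac{602}{223}\right)^{2} = \left(- \frac{81908}{223}\right)^{2} = \frac{6708920464}{49729}$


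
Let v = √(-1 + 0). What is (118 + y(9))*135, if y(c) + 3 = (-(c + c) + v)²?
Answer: 59130 - 4860*I ≈ 59130.0 - 4860.0*I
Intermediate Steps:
v = I (v = √(-1) = I ≈ 1.0*I)
y(c) = -3 + (I - 2*c)² (y(c) = -3 + (-(c + c) + I)² = -3 + (-2*c + I)² = -3 + (I - 2*c)²)
(118 + y(9))*135 = (118 + (-3 + (-I + 2*9)²))*135 = (118 + (-3 + (-I + 18)²))*135 = (118 + (-3 + (18 - I)²))*135 = (115 + (18 - I)²)*135 = 15525 + 135*(18 - I)²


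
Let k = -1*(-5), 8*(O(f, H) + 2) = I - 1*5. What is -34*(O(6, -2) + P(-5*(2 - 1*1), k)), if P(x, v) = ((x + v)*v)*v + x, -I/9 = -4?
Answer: 425/4 ≈ 106.25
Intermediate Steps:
I = 36 (I = -9*(-4) = 36)
O(f, H) = 15/8 (O(f, H) = -2 + (36 - 1*5)/8 = -2 + (36 - 5)/8 = -2 + (⅛)*31 = -2 + 31/8 = 15/8)
k = 5
P(x, v) = x + v²*(v + x) (P(x, v) = ((v + x)*v)*v + x = (v*(v + x))*v + x = v²*(v + x) + x = x + v²*(v + x))
-34*(O(6, -2) + P(-5*(2 - 1*1), k)) = -34*(15/8 + (-5*(2 - 1*1) + 5³ - 5*(2 - 1*1)*5²)) = -34*(15/8 + (-5*(2 - 1) + 125 - 5*(2 - 1)*25)) = -34*(15/8 + (-5*1 + 125 - 5*1*25)) = -34*(15/8 + (-5 + 125 - 5*25)) = -34*(15/8 + (-5 + 125 - 125)) = -34*(15/8 - 5) = -34*(-25/8) = 425/4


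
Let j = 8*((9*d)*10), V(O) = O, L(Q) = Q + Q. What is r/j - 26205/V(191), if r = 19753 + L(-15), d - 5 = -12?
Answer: -135840293/962640 ≈ -141.11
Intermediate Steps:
d = -7 (d = 5 - 12 = -7)
L(Q) = 2*Q
r = 19723 (r = 19753 + 2*(-15) = 19753 - 30 = 19723)
j = -5040 (j = 8*((9*(-7))*10) = 8*(-63*10) = 8*(-630) = -5040)
r/j - 26205/V(191) = 19723/(-5040) - 26205/191 = 19723*(-1/5040) - 26205/191 = -19723/5040 - 1*26205/191 = -19723/5040 - 26205/191 = -135840293/962640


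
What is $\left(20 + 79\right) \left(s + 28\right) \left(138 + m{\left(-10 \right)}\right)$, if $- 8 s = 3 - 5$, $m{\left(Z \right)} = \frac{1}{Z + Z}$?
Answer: $\frac{30864933}{80} \approx 3.8581 \cdot 10^{5}$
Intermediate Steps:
$m{\left(Z \right)} = \frac{1}{2 Z}$
$s = \frac{1}{4}$ ($s = - \frac{3 - 5}{8} = \left(- \frac{1}{8}\right) \left(-2\right) = \frac{1}{4} \approx 0.25$)
$\left(20 + 79\right) \left(s + 28\right) \left(138 + m{\left(-10 \right)}\right) = \left(20 + 79\right) \left(\frac{1}{4} + 28\right) \left(138 + \frac{1}{2 \left(-10\right)}\right) = 99 \cdot \frac{113}{4} \left(138 + \frac{1}{2} \left(- \frac{1}{10}\right)\right) = \frac{11187 \left(138 - \frac{1}{20}\right)}{4} = \frac{11187}{4} \cdot \frac{2759}{20} = \frac{30864933}{80}$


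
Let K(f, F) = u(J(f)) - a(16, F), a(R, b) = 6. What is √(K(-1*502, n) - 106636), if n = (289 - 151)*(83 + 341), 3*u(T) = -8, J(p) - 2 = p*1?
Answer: I*√959802/3 ≈ 326.56*I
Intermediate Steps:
J(p) = 2 + p (J(p) = 2 + p*1 = 2 + p)
u(T) = -8/3 (u(T) = (⅓)*(-8) = -8/3)
n = 58512 (n = 138*424 = 58512)
K(f, F) = -26/3 (K(f, F) = -8/3 - 1*6 = -8/3 - 6 = -26/3)
√(K(-1*502, n) - 106636) = √(-26/3 - 106636) = √(-319934/3) = I*√959802/3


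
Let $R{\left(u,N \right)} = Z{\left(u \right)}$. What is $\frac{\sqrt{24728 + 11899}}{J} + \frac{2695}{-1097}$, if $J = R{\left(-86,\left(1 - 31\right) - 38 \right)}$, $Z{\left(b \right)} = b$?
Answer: $- \frac{2695}{1097} - \frac{\sqrt{36627}}{86} \approx -4.6821$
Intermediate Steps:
$R{\left(u,N \right)} = u$
$J = -86$
$\frac{\sqrt{24728 + 11899}}{J} + \frac{2695}{-1097} = \frac{\sqrt{24728 + 11899}}{-86} + \frac{2695}{-1097} = \sqrt{36627} \left(- \frac{1}{86}\right) + 2695 \left(- \frac{1}{1097}\right) = - \frac{\sqrt{36627}}{86} - \frac{2695}{1097} = - \frac{2695}{1097} - \frac{\sqrt{36627}}{86}$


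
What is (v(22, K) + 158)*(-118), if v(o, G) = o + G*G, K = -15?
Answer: -47790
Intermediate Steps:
v(o, G) = o + G²
(v(22, K) + 158)*(-118) = ((22 + (-15)²) + 158)*(-118) = ((22 + 225) + 158)*(-118) = (247 + 158)*(-118) = 405*(-118) = -47790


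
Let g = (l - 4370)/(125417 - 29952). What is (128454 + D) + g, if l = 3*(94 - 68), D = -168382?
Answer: -3811730812/95465 ≈ -39928.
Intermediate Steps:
l = 78 (l = 3*26 = 78)
g = -4292/95465 (g = (78 - 4370)/(125417 - 29952) = -4292/95465 ≈ -0.044959)
(128454 + D) + g = (128454 - 168382) - 4292/95465 = -39928 - 4292/95465 = -3811730812/95465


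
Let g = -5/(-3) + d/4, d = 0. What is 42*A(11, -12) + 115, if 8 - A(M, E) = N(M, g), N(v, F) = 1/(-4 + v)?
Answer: 445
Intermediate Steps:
g = 5/3 (g = -5/(-3) + 0/4 = -5*(-⅓) + 0*(¼) = 5/3 + 0 = 5/3 ≈ 1.6667)
A(M, E) = 8 - 1/(-4 + M)
42*A(11, -12) + 115 = 42*((-33 + 8*11)/(-4 + 11)) + 115 = 42*((-33 + 88)/7) + 115 = 42*((⅐)*55) + 115 = 42*(55/7) + 115 = 330 + 115 = 445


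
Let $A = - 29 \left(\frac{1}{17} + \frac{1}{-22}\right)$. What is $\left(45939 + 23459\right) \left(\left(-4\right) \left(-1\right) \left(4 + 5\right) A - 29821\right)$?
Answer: $- \frac{387180949526}{187} \approx -2.0705 \cdot 10^{9}$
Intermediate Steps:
$A = - \frac{145}{374}$ ($A = - 29 \left(\frac{1}{17} - \frac{1}{22}\right) = \left(-29\right) \frac{5}{374} = - \frac{145}{374} \approx -0.3877$)
$\left(45939 + 23459\right) \left(\left(-4\right) \left(-1\right) \left(4 + 5\right) A - 29821\right) = \left(45939 + 23459\right) \left(\left(-4\right) \left(-1\right) \left(4 + 5\right) \left(- \frac{145}{374}\right) - 29821\right) = 69398 \left(4 \cdot 9 \left(- \frac{145}{374}\right) - 29821\right) = 69398 \left(36 \left(- \frac{145}{374}\right) - 29821\right) = 69398 \left(- \frac{2610}{187} - 29821\right) = 69398 \left(- \frac{5579137}{187}\right) = - \frac{387180949526}{187}$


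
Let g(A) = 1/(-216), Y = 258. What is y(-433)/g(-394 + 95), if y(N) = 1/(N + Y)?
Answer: 216/175 ≈ 1.2343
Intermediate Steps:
y(N) = 1/(258 + N) (y(N) = 1/(N + 258) = 1/(258 + N))
g(A) = -1/216
y(-433)/g(-394 + 95) = 1/((258 - 433)*(-1/216)) = -216/(-175) = -1/175*(-216) = 216/175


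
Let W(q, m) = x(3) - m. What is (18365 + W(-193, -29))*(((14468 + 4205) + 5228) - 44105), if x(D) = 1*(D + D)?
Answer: -371753600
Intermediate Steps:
x(D) = 2*D (x(D) = 1*(2*D) = 2*D)
W(q, m) = 6 - m (W(q, m) = 2*3 - m = 6 - m)
(18365 + W(-193, -29))*(((14468 + 4205) + 5228) - 44105) = (18365 + (6 - 1*(-29)))*(((14468 + 4205) + 5228) - 44105) = (18365 + (6 + 29))*((18673 + 5228) - 44105) = (18365 + 35)*(23901 - 44105) = 18400*(-20204) = -371753600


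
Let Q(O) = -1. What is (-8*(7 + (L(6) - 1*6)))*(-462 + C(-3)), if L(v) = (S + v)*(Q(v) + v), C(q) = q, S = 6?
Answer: 226920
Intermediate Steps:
L(v) = (-1 + v)*(6 + v) (L(v) = (6 + v)*(-1 + v) = (-1 + v)*(6 + v))
(-8*(7 + (L(6) - 1*6)))*(-462 + C(-3)) = (-8*(7 + ((-6 + 6**2 + 5*6) - 1*6)))*(-462 - 3) = -8*(7 + ((-6 + 36 + 30) - 6))*(-465) = -8*(7 + (60 - 6))*(-465) = -8*(7 + 54)*(-465) = -8*61*(-465) = -488*(-465) = 226920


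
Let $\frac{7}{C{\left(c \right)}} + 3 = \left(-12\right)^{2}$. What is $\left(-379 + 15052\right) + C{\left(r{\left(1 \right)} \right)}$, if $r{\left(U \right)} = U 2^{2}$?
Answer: $\frac{2068900}{141} \approx 14673.0$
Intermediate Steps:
$r{\left(U \right)} = 4 U$ ($r{\left(U \right)} = U 4 = 4 U$)
$C{\left(c \right)} = \frac{7}{141}$ ($C{\left(c \right)} = \frac{7}{-3 + \left(-12\right)^{2}} = \frac{7}{-3 + 144} = \frac{7}{141}$)
$\left(-379 + 15052\right) + C{\left(r{\left(1 \right)} \right)} = \left(-379 + 15052\right) + \frac{7}{141} = 14673 + \frac{7}{141} = \frac{2068900}{141}$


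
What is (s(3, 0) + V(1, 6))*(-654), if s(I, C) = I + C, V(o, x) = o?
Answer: -2616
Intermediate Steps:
s(I, C) = C + I
(s(3, 0) + V(1, 6))*(-654) = ((0 + 3) + 1)*(-654) = (3 + 1)*(-654) = 4*(-654) = -2616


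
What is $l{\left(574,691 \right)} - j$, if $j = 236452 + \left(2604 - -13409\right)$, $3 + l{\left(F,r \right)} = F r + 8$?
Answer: $144174$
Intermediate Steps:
$l{\left(F,r \right)} = 5 + F r$ ($l{\left(F,r \right)} = -3 + \left(F r + 8\right) = -3 + \left(8 + F r\right) = 5 + F r$)
$j = 252465$ ($j = 236452 + \left(2604 + 13409\right) = 236452 + 16013 = 252465$)
$l{\left(574,691 \right)} - j = \left(5 + 574 \cdot 691\right) - 252465 = \left(5 + 396634\right) - 252465 = 396639 - 252465 = 144174$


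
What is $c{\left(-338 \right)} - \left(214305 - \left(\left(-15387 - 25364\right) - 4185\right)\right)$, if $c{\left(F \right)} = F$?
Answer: $-259579$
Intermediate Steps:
$c{\left(-338 \right)} - \left(214305 - \left(\left(-15387 - 25364\right) - 4185\right)\right) = -338 - \left(214305 - \left(\left(-15387 - 25364\right) - 4185\right)\right) = -338 - \left(214305 - \left(-40751 - 4185\right)\right) = -338 - \left(214305 - -44936\right) = -338 - \left(214305 + 44936\right) = -338 - 259241 = -259579$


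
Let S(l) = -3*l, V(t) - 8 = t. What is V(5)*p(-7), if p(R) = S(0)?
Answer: 0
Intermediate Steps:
V(t) = 8 + t
p(R) = 0 (p(R) = -3*0 = 0)
V(5)*p(-7) = (8 + 5)*0 = 13*0 = 0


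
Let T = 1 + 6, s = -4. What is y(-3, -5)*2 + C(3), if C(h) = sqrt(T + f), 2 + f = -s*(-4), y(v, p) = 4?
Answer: 8 + I*sqrt(11) ≈ 8.0 + 3.3166*I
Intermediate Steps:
T = 7
f = -18 (f = -2 - 1*(-4)*(-4) = -2 + 4*(-4) = -2 - 16 = -18)
C(h) = I*sqrt(11) (C(h) = sqrt(7 - 18) = sqrt(-11) = I*sqrt(11))
y(-3, -5)*2 + C(3) = 4*2 + I*sqrt(11) = 8 + I*sqrt(11)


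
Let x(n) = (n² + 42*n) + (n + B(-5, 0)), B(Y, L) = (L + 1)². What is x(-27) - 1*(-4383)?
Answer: 3952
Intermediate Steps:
B(Y, L) = (1 + L)²
x(n) = 1 + n² + 43*n (x(n) = (n² + 42*n) + (n + (1 + 0)²) = (n² + 42*n) + (n + 1²) = (n² + 42*n) + (n + 1) = (n² + 42*n) + (1 + n) = 1 + n² + 43*n)
x(-27) - 1*(-4383) = (1 + (-27)² + 43*(-27)) - 1*(-4383) = (1 + 729 - 1161) + 4383 = -431 + 4383 = 3952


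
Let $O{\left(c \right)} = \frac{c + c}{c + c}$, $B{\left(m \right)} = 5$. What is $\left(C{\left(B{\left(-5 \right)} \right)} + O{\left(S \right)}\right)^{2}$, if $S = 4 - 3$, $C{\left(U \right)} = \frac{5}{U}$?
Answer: $4$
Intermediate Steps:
$S = 1$ ($S = 4 - 3 = 1$)
$O{\left(c \right)} = 1$ ($O{\left(c \right)} = \frac{2 c}{2 c} = 2 c \frac{1}{2 c} = 1$)
$\left(C{\left(B{\left(-5 \right)} \right)} + O{\left(S \right)}\right)^{2} = \left(\frac{5}{5} + 1\right)^{2} = \left(5 \cdot \frac{1}{5} + 1\right)^{2} = \left(1 + 1\right)^{2} = 2^{2} = 4$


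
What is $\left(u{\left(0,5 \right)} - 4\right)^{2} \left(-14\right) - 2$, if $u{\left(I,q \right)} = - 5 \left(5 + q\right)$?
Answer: $-40826$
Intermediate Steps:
$u{\left(I,q \right)} = -25 - 5 q$
$\left(u{\left(0,5 \right)} - 4\right)^{2} \left(-14\right) - 2 = \left(\left(-25 - 25\right) - 4\right)^{2} \left(-14\right) - 2 = \left(-50 - 4\right)^{2} \left(-14\right) - 2 = \left(-54\right)^{2} \left(-14\right) - 2 = 2916 \left(-14\right) - 2 = -40824 - 2 = -40826$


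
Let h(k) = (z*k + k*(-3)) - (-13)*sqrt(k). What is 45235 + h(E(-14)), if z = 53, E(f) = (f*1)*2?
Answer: 43835 + 26*I*sqrt(7) ≈ 43835.0 + 68.79*I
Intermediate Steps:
E(f) = 2*f (E(f) = f*2 = 2*f)
h(k) = 13*sqrt(k) + 50*k (h(k) = (53*k + k*(-3)) - (-13)*sqrt(k) = (53*k - 3*k) + 13*sqrt(k) = 50*k + 13*sqrt(k) = 13*sqrt(k) + 50*k)
45235 + h(E(-14)) = 45235 + (13*sqrt(2*(-14)) + 50*(2*(-14))) = 45235 + (13*sqrt(-28) + 50*(-28)) = 45235 + (13*(2*I*sqrt(7)) - 1400) = 45235 + (26*I*sqrt(7) - 1400) = 45235 + (-1400 + 26*I*sqrt(7)) = 43835 + 26*I*sqrt(7)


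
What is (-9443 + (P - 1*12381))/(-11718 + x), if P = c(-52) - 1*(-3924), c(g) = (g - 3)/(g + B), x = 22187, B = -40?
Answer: -1646745/963148 ≈ -1.7098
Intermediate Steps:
c(g) = (-3 + g)/(-40 + g) (c(g) = (g - 3)/(g - 40) = (-3 + g)/(-40 + g))
P = 361063/92 (P = (-3 - 52)/(-40 - 52) - 1*(-3924) = -55/(-92) + 3924 = -1/92*(-55) + 3924 = 55/92 + 3924 = 361063/92 ≈ 3924.6)
(-9443 + (P - 1*12381))/(-11718 + x) = (-9443 + (361063/92 - 1*12381))/(-11718 + 22187) = (-9443 + (361063/92 - 12381))/10469 = (-9443 - 777989/92)*(1/10469) = -1646745/92*1/10469 = -1646745/963148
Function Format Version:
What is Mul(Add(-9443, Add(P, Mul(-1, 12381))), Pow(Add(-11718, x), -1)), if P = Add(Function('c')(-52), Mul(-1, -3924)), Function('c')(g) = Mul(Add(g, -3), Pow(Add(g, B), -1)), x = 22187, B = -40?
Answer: Rational(-1646745, 963148) ≈ -1.7098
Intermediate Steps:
Function('c')(g) = Mul(Pow(Add(-40, g), -1), Add(-3, g)) (Function('c')(g) = Mul(Add(g, -3), Pow(Add(g, -40), -1)) = Mul(Add(-3, g), Pow(Add(-40, g), -1)) = Mul(Pow(Add(-40, g), -1), Add(-3, g)))
P = Rational(361063, 92) (P = Add(Mul(Pow(Add(-40, -52), -1), Add(-3, -52)), Mul(-1, -3924)) = Add(Mul(Pow(-92, -1), -55), 3924) = Add(Mul(Rational(-1, 92), -55), 3924) = Add(Rational(55, 92), 3924) = Rational(361063, 92) ≈ 3924.6)
Mul(Add(-9443, Add(P, Mul(-1, 12381))), Pow(Add(-11718, x), -1)) = Mul(Add(-9443, Add(Rational(361063, 92), Mul(-1, 12381))), Pow(Add(-11718, 22187), -1)) = Mul(Add(-9443, Add(Rational(361063, 92), -12381)), Pow(10469, -1)) = Mul(Add(-9443, Rational(-777989, 92)), Rational(1, 10469)) = Mul(Rational(-1646745, 92), Rational(1, 10469)) = Rational(-1646745, 963148)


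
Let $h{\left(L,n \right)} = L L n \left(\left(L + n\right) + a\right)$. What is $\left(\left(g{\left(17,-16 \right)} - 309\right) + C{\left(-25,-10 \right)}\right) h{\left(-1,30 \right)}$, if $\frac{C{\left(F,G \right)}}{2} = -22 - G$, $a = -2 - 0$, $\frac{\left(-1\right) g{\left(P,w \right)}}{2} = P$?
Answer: $-297270$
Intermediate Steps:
$g{\left(P,w \right)} = - 2 P$
$a = -2$ ($a = -2 + 0 = -2$)
$C{\left(F,G \right)} = -44 - 2 G$ ($C{\left(F,G \right)} = 2 \left(-22 - G\right) = -44 - 2 G$)
$h{\left(L,n \right)} = n L^{2} \left(-2 + L + n\right)$ ($h{\left(L,n \right)} = L L n \left(\left(L + n\right) - 2\right) = L L n \left(-2 + L + n\right) = n L^{2} \left(-2 + L + n\right)$)
$\left(\left(g{\left(17,-16 \right)} - 309\right) + C{\left(-25,-10 \right)}\right) h{\left(-1,30 \right)} = \left(\left(\left(-2\right) 17 - 309\right) - 24\right) 30 \left(-1\right)^{2} \left(-2 - 1 + 30\right) = \left(\left(-34 - 309\right) + \left(-44 + 20\right)\right) 30 \cdot 1 \cdot 27 = \left(-343 - 24\right) 810 = \left(-367\right) 810 = -297270$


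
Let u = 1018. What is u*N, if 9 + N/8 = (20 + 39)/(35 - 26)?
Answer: -179168/9 ≈ -19908.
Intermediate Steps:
N = -176/9 (N = -72 + 8*((20 + 39)/(35 - 26)) = -72 + 8*(59/9) = -72 + 472/9 = -176/9 ≈ -19.556)
u*N = 1018*(-176/9) = -179168/9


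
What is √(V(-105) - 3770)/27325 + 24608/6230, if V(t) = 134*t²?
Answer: 12304/3115 + 2*√368395/27325 ≈ 3.9943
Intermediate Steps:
√(V(-105) - 3770)/27325 + 24608/6230 = √(134*(-105)² - 3770)/27325 + 24608/6230 = √(134*11025 - 3770)*(1/27325) + 24608*(1/6230) = √(1477350 - 3770)*(1/27325) + 12304/3115 = √1473580*(1/27325) + 12304/3115 = (2*√368395)*(1/27325) + 12304/3115 = 2*√368395/27325 + 12304/3115 = 12304/3115 + 2*√368395/27325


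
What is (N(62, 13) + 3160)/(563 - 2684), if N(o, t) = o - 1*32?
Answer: -3190/2121 ≈ -1.5040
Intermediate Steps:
N(o, t) = -32 + o (N(o, t) = o - 32 = -32 + o)
(N(62, 13) + 3160)/(563 - 2684) = ((-32 + 62) + 3160)/(563 - 2684) = (30 + 3160)/(-2121) = 3190*(-1/2121) = -3190/2121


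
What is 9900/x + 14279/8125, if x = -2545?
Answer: -8819489/4135625 ≈ -2.1326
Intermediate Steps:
9900/x + 14279/8125 = 9900/(-2545) + 14279/8125 = 9900*(-1/2545) + 14279*(1/8125) = -1980/509 + 14279/8125 = -8819489/4135625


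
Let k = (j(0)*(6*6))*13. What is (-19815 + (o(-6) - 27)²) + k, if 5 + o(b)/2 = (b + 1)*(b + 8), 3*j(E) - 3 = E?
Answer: -16098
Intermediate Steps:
j(E) = 1 + E/3
o(b) = -10 + 2*(1 + b)*(8 + b) (o(b) = -10 + 2*((b + 1)*(b + 8)) = -10 + 2*((1 + b)*(8 + b)) = -10 + 2*(1 + b)*(8 + b))
k = 468 (k = ((1 + (⅓)*0)*(6*6))*13 = ((1 + 0)*36)*13 = (1*36)*13 = 36*13 = 468)
(-19815 + (o(-6) - 27)²) + k = (-19815 + ((6 + 2*(-6)² + 18*(-6)) - 27)²) + 468 = (-19815 + ((6 + 2*36 - 108) - 27)²) + 468 = (-19815 + ((6 + 72 - 108) - 27)²) + 468 = (-19815 + (-30 - 27)²) + 468 = (-19815 + (-57)²) + 468 = (-19815 + 3249) + 468 = -16566 + 468 = -16098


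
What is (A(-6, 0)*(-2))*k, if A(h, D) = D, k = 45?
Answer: 0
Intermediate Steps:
(A(-6, 0)*(-2))*k = (0*(-2))*45 = 0*45 = 0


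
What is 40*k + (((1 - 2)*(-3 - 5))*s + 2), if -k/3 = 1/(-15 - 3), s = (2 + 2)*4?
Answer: 410/3 ≈ 136.67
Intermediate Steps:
s = 16 (s = 4*4 = 16)
k = ⅙ (k = -3/(-15 - 3) = -3/(-18) = -3*(-1/18) = ⅙ ≈ 0.16667)
40*k + (((1 - 2)*(-3 - 5))*s + 2) = 40*(⅙) + (((1 - 2)*(-3 - 5))*16 + 2) = 20/3 + (-1*(-8)*16 + 2) = 20/3 + (8*16 + 2) = 20/3 + (128 + 2) = 20/3 + 130 = 410/3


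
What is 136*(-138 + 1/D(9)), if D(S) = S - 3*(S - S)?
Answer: -168776/9 ≈ -18753.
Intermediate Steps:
D(S) = S (D(S) = S - 3*0 = S + 0 = S)
136*(-138 + 1/D(9)) = 136*(-138 + 1/9) = 136*(-1241/9) = -168776/9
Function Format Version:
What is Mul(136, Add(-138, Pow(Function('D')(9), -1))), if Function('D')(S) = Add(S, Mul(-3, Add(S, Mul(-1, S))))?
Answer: Rational(-168776, 9) ≈ -18753.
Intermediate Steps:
Function('D')(S) = S (Function('D')(S) = Add(S, Mul(-3, 0)) = Add(S, 0) = S)
Mul(136, Add(-138, Pow(Function('D')(9), -1))) = Mul(136, Add(-138, Pow(9, -1))) = Mul(136, Add(-138, Rational(1, 9))) = Mul(136, Rational(-1241, 9)) = Rational(-168776, 9)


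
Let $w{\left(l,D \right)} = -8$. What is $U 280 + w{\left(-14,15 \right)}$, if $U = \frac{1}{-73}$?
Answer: $- \frac{864}{73} \approx -11.836$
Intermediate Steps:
$U = - \frac{1}{73} \approx -0.013699$
$U 280 + w{\left(-14,15 \right)} = \left(- \frac{1}{73}\right) 280 - 8 = - \frac{280}{73} - 8 = - \frac{864}{73}$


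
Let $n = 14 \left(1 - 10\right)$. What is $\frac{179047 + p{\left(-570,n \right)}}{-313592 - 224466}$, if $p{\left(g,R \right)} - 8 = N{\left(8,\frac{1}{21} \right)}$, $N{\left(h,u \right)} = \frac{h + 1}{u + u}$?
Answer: $- \frac{358299}{1076116} \approx -0.33296$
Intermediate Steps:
$n = -126$ ($n = 14 \left(-9\right) = -126$)
$N{\left(h,u \right)} = \frac{1 + h}{2 u}$
$p{\left(g,R \right)} = \frac{205}{2}$ ($p{\left(g,R \right)} = 8 + \frac{1 + 8}{2 \cdot \frac{1}{21}} = 8 + \frac{1}{2} \frac{1}{\frac{1}{21}} \cdot 9 = 8 + \frac{1}{2} \cdot 21 \cdot 9 = 8 + \frac{189}{2} = \frac{205}{2}$)
$\frac{179047 + p{\left(-570,n \right)}}{-313592 - 224466} = \frac{179047 + \frac{205}{2}}{-313592 - 224466} = \frac{358299}{2 \left(-538058\right)} = \frac{358299}{2} \left(- \frac{1}{538058}\right) = - \frac{358299}{1076116}$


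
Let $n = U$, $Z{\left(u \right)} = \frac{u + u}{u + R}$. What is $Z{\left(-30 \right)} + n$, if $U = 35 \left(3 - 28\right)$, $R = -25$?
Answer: $- \frac{9613}{11} \approx -873.91$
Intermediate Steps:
$U = -875$ ($U = 35 \left(-25\right) = -875$)
$Z{\left(u \right)} = \frac{2 u}{-25 + u}$ ($Z{\left(u \right)} = \frac{u + u}{u - 25} = \frac{2 u}{-25 + u}$)
$n = -875$
$Z{\left(-30 \right)} + n = 2 \left(-30\right) \frac{1}{-25 - 30} - 875 = 2 \left(-30\right) \frac{1}{-55} - 875 = 2 \left(-30\right) \left(- \frac{1}{55}\right) - 875 = \frac{12}{11} - 875 = - \frac{9613}{11}$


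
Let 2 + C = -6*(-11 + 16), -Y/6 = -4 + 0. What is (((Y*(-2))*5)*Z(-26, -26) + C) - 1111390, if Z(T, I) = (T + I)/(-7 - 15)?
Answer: -12231882/11 ≈ -1.1120e+6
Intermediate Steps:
Y = 24 (Y = -6*(-4 + 0) = -6*(-4) = 24)
C = -32 (C = -2 - 6*(-11 + 16) = -2 - 6*5 = -2 - 30 = -32)
Z(T, I) = -I/22 - T/22 (Z(T, I) = (I + T)/(-22) = (I + T)*(-1/22) = -I/22 - T/22)
(((Y*(-2))*5)*Z(-26, -26) + C) - 1111390 = (((24*(-2))*5)*(-1/22*(-26) - 1/22*(-26)) - 32) - 1111390 = ((-48*5)*(13/11 + 13/11) - 32) - 1111390 = (-240*26/11 - 32) - 1111390 = (-6240/11 - 32) - 1111390 = -6592/11 - 1111390 = -12231882/11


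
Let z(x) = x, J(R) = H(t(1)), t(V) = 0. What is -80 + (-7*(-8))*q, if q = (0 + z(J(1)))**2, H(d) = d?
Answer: -80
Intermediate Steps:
J(R) = 0
q = 0 (q = (0 + 0)**2 = 0**2 = 0)
-80 + (-7*(-8))*q = -80 - 7*(-8)*0 = -80 + 56*0 = -80 + 0 = -80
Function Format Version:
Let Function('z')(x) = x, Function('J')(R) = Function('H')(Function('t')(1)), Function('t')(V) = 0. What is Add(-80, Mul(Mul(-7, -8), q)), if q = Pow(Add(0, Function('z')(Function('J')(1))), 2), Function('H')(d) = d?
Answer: -80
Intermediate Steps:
Function('J')(R) = 0
q = 0 (q = Pow(Add(0, 0), 2) = Pow(0, 2) = 0)
Add(-80, Mul(Mul(-7, -8), q)) = Add(-80, Mul(Mul(-7, -8), 0)) = Add(-80, Mul(56, 0)) = Add(-80, 0) = -80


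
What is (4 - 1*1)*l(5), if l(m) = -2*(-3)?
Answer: 18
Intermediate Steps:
l(m) = 6
(4 - 1*1)*l(5) = (4 - 1*1)*6 = (4 - 1)*6 = 3*6 = 18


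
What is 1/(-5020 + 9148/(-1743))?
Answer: -1743/8759008 ≈ -0.00019900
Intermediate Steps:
1/(-5020 + 9148/(-1743)) = 1/(-5020 + 9148*(-1/1743)) = 1/(-5020 - 9148/1743) = 1/(-8759008/1743) = -1743/8759008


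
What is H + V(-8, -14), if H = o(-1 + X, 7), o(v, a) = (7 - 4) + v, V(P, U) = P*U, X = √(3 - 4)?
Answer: 114 + I ≈ 114.0 + 1.0*I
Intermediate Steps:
X = I (X = √(-1) = I ≈ 1.0*I)
o(v, a) = 3 + v
H = 2 + I (H = 3 + (-1 + I) = 2 + I ≈ 2.0 + 1.0*I)
H + V(-8, -14) = (2 + I) - 8*(-14) = (2 + I) + 112 = 114 + I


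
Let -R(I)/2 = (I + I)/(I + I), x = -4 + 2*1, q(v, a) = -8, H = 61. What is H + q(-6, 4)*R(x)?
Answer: 77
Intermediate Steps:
x = -2 (x = -4 + 2 = -2)
R(I) = -2 (R(I) = -2*(I + I)/(I + I) = -2*2*I/(2*I) = -2*2*I*1/(2*I) = -2*1 = -2)
H + q(-6, 4)*R(x) = 61 - 8*(-2) = 61 + 16 = 77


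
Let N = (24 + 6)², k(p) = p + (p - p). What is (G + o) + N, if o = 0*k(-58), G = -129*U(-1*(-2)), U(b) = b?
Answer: 642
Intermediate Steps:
k(p) = p (k(p) = p + 0 = p)
G = -258 (G = -(-129)*(-2) = -129*2 = -258)
N = 900 (N = 30² = 900)
o = 0 (o = 0*(-58) = 0)
(G + o) + N = (-258 + 0) + 900 = -258 + 900 = 642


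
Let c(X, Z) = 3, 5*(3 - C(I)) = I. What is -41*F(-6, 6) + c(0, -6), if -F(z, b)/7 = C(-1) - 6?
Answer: -4003/5 ≈ -800.60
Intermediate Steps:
C(I) = 3 - I/5
F(z, b) = 98/5 (F(z, b) = -7*((3 - 1/5*(-1)) - 6) = -7*((3 + 1/5) - 6) = -7*(16/5 - 6) = -7*(-14/5) = 98/5)
-41*F(-6, 6) + c(0, -6) = -41*98/5 + 3 = -4018/5 + 3 = -4003/5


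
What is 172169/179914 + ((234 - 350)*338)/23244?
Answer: -58695613/80421558 ≈ -0.72985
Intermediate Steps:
172169/179914 + ((234 - 350)*338)/23244 = 172169*(1/179914) - 116*338*(1/23244) = 172169/179914 - 39208*1/23244 = 172169/179914 - 754/447 = -58695613/80421558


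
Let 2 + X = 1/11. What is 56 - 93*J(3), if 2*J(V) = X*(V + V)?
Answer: 6475/11 ≈ 588.64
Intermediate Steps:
X = -21/11 (X = -2 + 1/11 = -21/11 ≈ -1.9091)
J(V) = -21*V/11 (J(V) = (-21*(V + V)/11)/2 = (-42*V/11)/2 = -21*V/11)
56 - 93*J(3) = 56 - (-1953)*3/11 = 56 - 93*(-63/11) = 56 + 5859/11 = 6475/11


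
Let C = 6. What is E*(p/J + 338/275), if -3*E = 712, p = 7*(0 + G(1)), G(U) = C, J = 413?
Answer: -15373504/48675 ≈ -315.84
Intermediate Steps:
G(U) = 6
p = 42 (p = 7*(0 + 6) = 7*6 = 42)
E = -712/3 (E = -⅓*712 = -712/3 ≈ -237.33)
E*(p/J + 338/275) = -712*(42/413 + 338/275)/3 = -712*(42*(1/413) + 338*(1/275))/3 = -712*(6/59 + 338/275)/3 = -712/3*21592/16225 = -15373504/48675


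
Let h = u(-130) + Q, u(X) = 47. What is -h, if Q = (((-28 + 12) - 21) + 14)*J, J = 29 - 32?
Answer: -116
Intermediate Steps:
J = -3
Q = 69 (Q = (((-28 + 12) - 21) + 14)*(-3) = ((-16 - 21) + 14)*(-3) = (-37 + 14)*(-3) = -23*(-3) = 69)
h = 116 (h = 47 + 69 = 116)
-h = -1*116 = -116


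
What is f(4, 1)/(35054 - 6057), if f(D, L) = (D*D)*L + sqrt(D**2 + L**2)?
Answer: 16/28997 + sqrt(17)/28997 ≈ 0.00069397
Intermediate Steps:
f(D, L) = sqrt(D**2 + L**2) + L*D**2 (f(D, L) = D**2*L + sqrt(D**2 + L**2) = L*D**2 + sqrt(D**2 + L**2) = sqrt(D**2 + L**2) + L*D**2)
f(4, 1)/(35054 - 6057) = (sqrt(4**2 + 1**2) + 1*4**2)/(35054 - 6057) = (sqrt(16 + 1) + 1*16)/28997 = (sqrt(17) + 16)*(1/28997) = (16 + sqrt(17))*(1/28997) = 16/28997 + sqrt(17)/28997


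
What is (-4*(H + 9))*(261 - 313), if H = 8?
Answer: 3536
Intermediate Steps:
(-4*(H + 9))*(261 - 313) = (-4*(8 + 9))*(261 - 313) = -4*17*(-52) = -68*(-52) = 3536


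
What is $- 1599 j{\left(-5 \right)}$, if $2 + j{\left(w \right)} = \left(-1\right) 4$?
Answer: $9594$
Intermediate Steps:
$j{\left(w \right)} = -6$ ($j{\left(w \right)} = -2 - 4 = -6$)
$- 1599 j{\left(-5 \right)} = \left(-1599\right) \left(-6\right) = 9594$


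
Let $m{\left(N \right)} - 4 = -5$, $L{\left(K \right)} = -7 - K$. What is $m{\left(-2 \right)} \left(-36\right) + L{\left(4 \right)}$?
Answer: $25$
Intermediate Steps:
$m{\left(N \right)} = -1$ ($m{\left(N \right)} = 4 - 5 = -1$)
$m{\left(-2 \right)} \left(-36\right) + L{\left(4 \right)} = \left(-1\right) \left(-36\right) - 11 = 36 - 11 = 25$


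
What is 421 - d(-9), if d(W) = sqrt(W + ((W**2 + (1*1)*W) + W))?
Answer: 421 - 3*sqrt(6) ≈ 413.65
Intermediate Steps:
d(W) = sqrt(W**2 + 3*W) (d(W) = sqrt(W + ((W**2 + 1*W) + W)) = sqrt(W + ((W**2 + W) + W)) = sqrt(W + ((W + W**2) + W)) = sqrt(W + (W**2 + 2*W)) = sqrt(W**2 + 3*W))
421 - d(-9) = 421 - sqrt(-9*(3 - 9)) = 421 - sqrt(-9*(-6)) = 421 - sqrt(54) = 421 - 3*sqrt(6)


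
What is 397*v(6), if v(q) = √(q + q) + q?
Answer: 2382 + 794*√3 ≈ 3757.3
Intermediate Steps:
v(q) = q + √2*√q (v(q) = √(2*q) + q = √2*√q + q = q + √2*√q)
397*v(6) = 397*(6 + √2*√6) = 397*(6 + 2*√3) = 2382 + 794*√3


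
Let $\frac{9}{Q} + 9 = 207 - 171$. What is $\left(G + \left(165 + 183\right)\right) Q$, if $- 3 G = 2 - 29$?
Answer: $119$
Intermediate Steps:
$G = 9$ ($G = - \frac{2 - 29}{3} = \left(- \frac{1}{3}\right) \left(-27\right) = 9$)
$Q = \frac{1}{3}$ ($Q = \frac{9}{-9 + \left(207 - 171\right)} = \frac{9}{-9 + 36} = \frac{9}{27} = 9 \cdot \frac{1}{27} = \frac{1}{3} \approx 0.33333$)
$\left(G + \left(165 + 183\right)\right) Q = \left(9 + \left(165 + 183\right)\right) \frac{1}{3} = \left(9 + 348\right) \frac{1}{3} = 357 \cdot \frac{1}{3} = 119$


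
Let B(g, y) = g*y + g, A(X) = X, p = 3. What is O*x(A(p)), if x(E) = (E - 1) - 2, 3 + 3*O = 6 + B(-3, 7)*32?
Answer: 0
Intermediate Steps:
B(g, y) = g + g*y
O = -255 (O = -1 + (6 - 3*(1 + 7)*32)/3 = -1 + (6 - 3*8*32)/3 = -1 + (6 - 24*32)/3 = -1 + (6 - 768)/3 = -1 + (⅓)*(-762) = -1 - 254 = -255)
x(E) = -3 + E (x(E) = (-1 + E) - 2 = -3 + E)
O*x(A(p)) = -255*(-3 + 3) = -255*0 = 0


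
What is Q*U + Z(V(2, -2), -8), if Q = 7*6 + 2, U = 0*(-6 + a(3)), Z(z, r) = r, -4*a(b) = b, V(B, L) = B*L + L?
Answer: -8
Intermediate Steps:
V(B, L) = L + B*L
a(b) = -b/4
U = 0 (U = 0*(-6 - ¼*3) = 0*(-6 - ¾) = 0*(-27/4) = 0)
Q = 44 (Q = 42 + 2 = 44)
Q*U + Z(V(2, -2), -8) = 44*0 - 8 = 0 - 8 = -8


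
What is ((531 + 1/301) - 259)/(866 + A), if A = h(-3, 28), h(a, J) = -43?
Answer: 81873/247723 ≈ 0.33050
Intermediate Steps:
A = -43
((531 + 1/301) - 259)/(866 + A) = ((531 + 1/301) - 259)/(866 - 43) = ((531 + 1/301) - 259)/823 = (159832/301 - 259)*(1/823) = (81873/301)*(1/823) = 81873/247723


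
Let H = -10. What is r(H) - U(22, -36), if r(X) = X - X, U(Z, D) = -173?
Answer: 173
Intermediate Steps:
r(X) = 0
r(H) - U(22, -36) = 0 - 1*(-173) = 0 + 173 = 173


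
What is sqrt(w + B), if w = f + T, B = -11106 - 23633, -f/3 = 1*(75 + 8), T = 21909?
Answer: I*sqrt(13079) ≈ 114.36*I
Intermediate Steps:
f = -249 (f = -3*(75 + 8) = -3*83 = -249)
B = -34739
w = 21660 (w = -249 + 21909 = 21660)
sqrt(w + B) = sqrt(21660 - 34739) = sqrt(-13079) = I*sqrt(13079)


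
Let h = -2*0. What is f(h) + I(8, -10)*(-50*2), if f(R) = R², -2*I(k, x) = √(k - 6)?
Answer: 50*√2 ≈ 70.711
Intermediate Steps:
h = 0
I(k, x) = -√(-6 + k)/2 (I(k, x) = -√(k - 6)/2 = -√(-6 + k)/2)
f(h) + I(8, -10)*(-50*2) = 0² + (-√(-6 + 8)/2)*(-50*2) = 0 - √2/2*(-100) = 0 + 50*√2 = 50*√2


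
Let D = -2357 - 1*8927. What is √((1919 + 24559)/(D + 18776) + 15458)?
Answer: √216964225622/3746 ≈ 124.34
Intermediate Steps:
D = -11284 (D = -2357 - 8927 = -11284)
√((1919 + 24559)/(D + 18776) + 15458) = √((1919 + 24559)/(-11284 + 18776) + 15458) = √(26478/7492 + 15458) = √(26478*(1/7492) + 15458) = √(13239/3746 + 15458) = √(57918907/3746) = √216964225622/3746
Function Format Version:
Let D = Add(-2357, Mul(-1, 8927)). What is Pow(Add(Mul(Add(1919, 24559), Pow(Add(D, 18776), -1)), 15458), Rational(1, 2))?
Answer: Mul(Rational(1, 3746), Pow(216964225622, Rational(1, 2))) ≈ 124.34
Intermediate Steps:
D = -11284 (D = Add(-2357, -8927) = -11284)
Pow(Add(Mul(Add(1919, 24559), Pow(Add(D, 18776), -1)), 15458), Rational(1, 2)) = Pow(Add(Mul(Add(1919, 24559), Pow(Add(-11284, 18776), -1)), 15458), Rational(1, 2)) = Pow(Add(Mul(26478, Pow(7492, -1)), 15458), Rational(1, 2)) = Pow(Add(Mul(26478, Rational(1, 7492)), 15458), Rational(1, 2)) = Pow(Add(Rational(13239, 3746), 15458), Rational(1, 2)) = Pow(Rational(57918907, 3746), Rational(1, 2)) = Mul(Rational(1, 3746), Pow(216964225622, Rational(1, 2)))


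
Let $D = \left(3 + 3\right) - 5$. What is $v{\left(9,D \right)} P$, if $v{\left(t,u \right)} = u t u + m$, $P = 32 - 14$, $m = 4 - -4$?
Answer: $306$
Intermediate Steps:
$m = 8$ ($m = 4 + 4 = 8$)
$P = 18$ ($P = 32 - 14 = 18$)
$D = 1$ ($D = 6 - 5 = 1$)
$v{\left(t,u \right)} = 8 + t u^{2}$ ($v{\left(t,u \right)} = u t u + 8 = t u u + 8 = t u^{2} + 8 = 8 + t u^{2}$)
$v{\left(9,D \right)} P = \left(8 + 9 \cdot 1^{2}\right) 18 = \left(8 + 9 \cdot 1\right) 18 = \left(8 + 9\right) 18 = 17 \cdot 18 = 306$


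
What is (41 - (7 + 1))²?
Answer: 1089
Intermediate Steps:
(41 - (7 + 1))² = (41 - 1*8)² = (41 - 8)² = 33² = 1089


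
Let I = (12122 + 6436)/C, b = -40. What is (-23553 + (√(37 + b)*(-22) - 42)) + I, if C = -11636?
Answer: -137284989/5818 - 22*I*√3 ≈ -23597.0 - 38.105*I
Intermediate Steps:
I = -9279/5818 (I = (12122 + 6436)/(-11636) = 18558*(-1/11636) = -9279/5818 ≈ -1.5949)
(-23553 + (√(37 + b)*(-22) - 42)) + I = (-23553 + (√(37 - 40)*(-22) - 42)) - 9279/5818 = (-23553 + (√(-3)*(-22) - 42)) - 9279/5818 = (-23553 + ((I*√3)*(-22) - 42)) - 9279/5818 = (-23553 + (-22*I*√3 - 42)) - 9279/5818 = (-23553 + (-42 - 22*I*√3)) - 9279/5818 = (-23595 - 22*I*√3) - 9279/5818 = -137284989/5818 - 22*I*√3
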